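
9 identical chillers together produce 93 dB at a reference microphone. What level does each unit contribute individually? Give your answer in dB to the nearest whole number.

83 dB

For N identical incoherent sources L_total = L₁ + 10·log₁₀ N, so L₁ = 93 − 10·log₁₀(9) = 93 − 9.542.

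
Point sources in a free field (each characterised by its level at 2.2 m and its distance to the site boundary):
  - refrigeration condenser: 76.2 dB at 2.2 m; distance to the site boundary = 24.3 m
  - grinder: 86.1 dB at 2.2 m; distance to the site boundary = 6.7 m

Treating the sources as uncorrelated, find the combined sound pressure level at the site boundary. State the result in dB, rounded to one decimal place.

76.5 dB

First find each source's level at the receiver (point-source: −20·log₁₀(r/r_ref)), then combine on an intensity basis.
refrigeration condenser: 76.2 − 20·log₁₀(24.3/2.2) = 76.2 − 20.86 = 55.34 dB.
grinder: 86.1 − 20·log₁₀(6.7/2.2) = 86.1 − 9.67 = 76.43 dB.
Σ 10^(L/10) = 4.427e+07 → L_total = 10·log₁₀(4.427e+07) = 76.46 dB.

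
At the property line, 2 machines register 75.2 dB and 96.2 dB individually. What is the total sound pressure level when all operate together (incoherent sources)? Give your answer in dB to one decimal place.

96.2 dB

Incoherent sources combine by intensity addition: L_total = 10·log₁₀(Σ 10^(L_i/10)).
Σ 10^(L/10) = 10^(75.2/10) + 10^(96.2/10) = 4.202e+09.
L_total = 10·log₁₀(4.202e+09) = 96.23 dB.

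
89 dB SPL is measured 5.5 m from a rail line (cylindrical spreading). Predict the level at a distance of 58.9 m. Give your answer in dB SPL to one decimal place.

For a line source, L₂ = L₁ − 10·log₁₀(r₂/r₁).
L₂ = 89 − 10·log₁₀(58.9/5.5) = 89 − 10.298 = 78.70 dB SPL.

78.7 dB SPL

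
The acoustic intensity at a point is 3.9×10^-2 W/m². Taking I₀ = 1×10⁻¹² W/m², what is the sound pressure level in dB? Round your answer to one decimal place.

Dividing by I₀ shifts the exponent by 12: I/I₀ = 3.9×10^10.
L = 10·(0.5911 + 10) = 105.91 dB.

105.9 dB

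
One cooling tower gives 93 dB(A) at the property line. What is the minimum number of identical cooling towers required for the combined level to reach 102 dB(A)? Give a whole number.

Need L₁ + 10·log₁₀ N ≥ 102, i.e. log₁₀ N ≥ 0.90.
N ≥ 10^(9.0/10) = 7.943, so N = 8.

8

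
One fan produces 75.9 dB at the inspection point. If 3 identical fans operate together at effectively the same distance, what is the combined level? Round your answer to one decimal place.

L_total = L₁ + 10·log₁₀ N for N identical incoherent sources.
L_total = 75.9 + 10·log₁₀(3) = 75.9 + 4.771 = 80.67 dB.

80.7 dB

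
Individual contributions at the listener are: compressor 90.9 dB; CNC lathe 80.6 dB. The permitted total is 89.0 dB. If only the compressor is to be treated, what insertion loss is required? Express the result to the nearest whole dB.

3 dB

Fixed contribution from the other source: Σ 10^(L/10) = 10^(80.6/10) = 1.148e+08 (80.60 dB).
The limit corresponds to 10^(89.0/10) = 7.943e+08; subtracting the fixed part leaves 6.795e+08 for the compressor, i.e. 88.32 dB.
Required insertion loss = 90.9 − 88.32 = 2.58 dB.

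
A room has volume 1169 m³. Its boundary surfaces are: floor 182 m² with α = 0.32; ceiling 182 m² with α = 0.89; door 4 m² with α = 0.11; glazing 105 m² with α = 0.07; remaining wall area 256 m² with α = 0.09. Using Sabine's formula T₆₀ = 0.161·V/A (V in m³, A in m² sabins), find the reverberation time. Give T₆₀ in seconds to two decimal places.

A = Σ Sᵢαᵢ = 182·0.32 + 182·0.89 + 4·0.11 + 105·0.07 + 256·0.09 = 251.05 m².
T₆₀ = 0.161 × 1169 / 251.05 = 0.750 s.

0.75 s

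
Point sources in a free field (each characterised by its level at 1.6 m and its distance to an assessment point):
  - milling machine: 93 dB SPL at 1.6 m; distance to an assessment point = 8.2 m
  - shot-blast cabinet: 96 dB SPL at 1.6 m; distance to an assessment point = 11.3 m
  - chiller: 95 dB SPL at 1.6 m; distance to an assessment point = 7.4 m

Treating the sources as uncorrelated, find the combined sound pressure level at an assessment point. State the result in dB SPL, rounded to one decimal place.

Apply inverse-square spreading to bring every level to the receiver, then sum 10^(L/10).
milling machine: 93 − 20·log₁₀(8.2/1.6) = 93 − 14.19 = 78.81 dB SPL.
shot-blast cabinet: 96 − 20·log₁₀(11.3/1.6) = 96 − 16.98 = 79.02 dB SPL.
chiller: 95 − 20·log₁₀(7.4/1.6) = 95 − 13.30 = 81.70 dB SPL.
Σ 10^(L/10) = 3.036e+08 → L_total = 10·log₁₀(3.036e+08) = 84.82 dB SPL.

84.8 dB SPL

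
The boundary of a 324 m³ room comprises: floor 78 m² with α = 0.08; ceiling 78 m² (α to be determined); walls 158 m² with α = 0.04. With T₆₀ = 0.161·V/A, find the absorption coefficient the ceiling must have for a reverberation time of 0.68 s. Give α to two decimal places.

Required total absorption A = 0.161·324/0.68 = 76.71 m².
Absorption from the other surfaces = 78·0.08 + 158·0.04 = 12.56 m², so the ceiling must supply 64.15 m² over 78 m².
α = 64.15/78 = 0.822.

0.82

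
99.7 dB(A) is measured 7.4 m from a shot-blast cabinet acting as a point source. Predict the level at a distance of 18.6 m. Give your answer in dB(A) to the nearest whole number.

Spherical spreading from a point source gives a 20·log₁₀(r₂/r₁) drop.
L₂ = 99.7 − 20·log₁₀(18.6/7.4) = 99.7 − 8.006 = 91.69 dB(A).

92 dB(A)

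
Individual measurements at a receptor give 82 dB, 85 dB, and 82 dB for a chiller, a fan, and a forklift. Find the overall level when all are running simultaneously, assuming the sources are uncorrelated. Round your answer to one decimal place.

88.0 dB

Incoherent sources combine by intensity addition: L_total = 10·log₁₀(Σ 10^(L_i/10)).
Σ 10^(L/10) = 10^(82/10) + 10^(85/10) + 10^(82/10) = 6.332e+08.
L_total = 10·log₁₀(6.332e+08) = 88.02 dB.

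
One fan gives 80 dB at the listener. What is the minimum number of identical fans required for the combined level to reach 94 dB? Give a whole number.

The shortfall is 94 − 80 = 14.0 dB, and N units add 10·log₁₀ N, so need 10·log₁₀ N ≥ 14.0.
N ≥ 10^(14.0/10) = 25.119, so N = 26.

26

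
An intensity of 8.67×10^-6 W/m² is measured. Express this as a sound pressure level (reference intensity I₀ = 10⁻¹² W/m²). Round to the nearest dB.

69 dB

I/I₀ = 8.67×10^-6/10⁻¹² = 8.67×10^6, and L = 10·log₁₀(I/I₀).
L = 10·(0.9380 + 6) = 69.38 dB.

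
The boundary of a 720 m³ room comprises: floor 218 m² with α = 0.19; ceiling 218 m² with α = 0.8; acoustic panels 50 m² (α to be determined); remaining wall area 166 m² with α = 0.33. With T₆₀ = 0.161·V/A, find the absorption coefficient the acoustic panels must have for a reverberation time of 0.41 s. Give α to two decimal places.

A = 0.161·V/T₆₀ = 0.161·720/0.41 = 282.73 m² sabins.
Absorption from the other surfaces = 218·0.19 + 218·0.8 + 166·0.33 = 270.60 m², so the acoustic panels must supply 12.13 m² over 50 m².
α = 12.13/50 = 0.243.

0.24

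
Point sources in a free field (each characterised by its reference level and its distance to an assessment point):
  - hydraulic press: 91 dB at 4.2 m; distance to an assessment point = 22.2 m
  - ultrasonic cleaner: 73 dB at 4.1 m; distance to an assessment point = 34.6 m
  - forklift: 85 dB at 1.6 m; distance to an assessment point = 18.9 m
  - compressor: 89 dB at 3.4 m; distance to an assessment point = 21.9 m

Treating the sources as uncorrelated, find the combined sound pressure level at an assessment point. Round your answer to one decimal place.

First find each source's level at the receiver (point-source: −20·log₁₀(r/r_ref)), then combine on an intensity basis.
hydraulic press: 91 − 20·log₁₀(22.2/4.2) = 91 − 14.46 = 76.54 dB.
ultrasonic cleaner: 73 − 20·log₁₀(34.6/4.1) = 73 − 18.53 = 54.47 dB.
forklift: 85 − 20·log₁₀(18.9/1.6) = 85 − 21.45 = 63.55 dB.
compressor: 89 − 20·log₁₀(21.9/3.4) = 89 − 16.18 = 72.82 dB.
Σ 10^(L/10) = 6.675e+07 → L_total = 10·log₁₀(6.675e+07) = 78.24 dB.

78.2 dB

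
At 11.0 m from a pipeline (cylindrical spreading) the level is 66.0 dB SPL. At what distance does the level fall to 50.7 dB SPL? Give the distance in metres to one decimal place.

372.7 m

For a line source L₁ − L₂ = 10·log₁₀(r₂/r₁), so r₂ = r₁·10^((L₁−L₂)/10).
r₂ = 11.0·10^((66.0−50.7)/10) = 11.0·10^(15.3/10) = 372.73 m.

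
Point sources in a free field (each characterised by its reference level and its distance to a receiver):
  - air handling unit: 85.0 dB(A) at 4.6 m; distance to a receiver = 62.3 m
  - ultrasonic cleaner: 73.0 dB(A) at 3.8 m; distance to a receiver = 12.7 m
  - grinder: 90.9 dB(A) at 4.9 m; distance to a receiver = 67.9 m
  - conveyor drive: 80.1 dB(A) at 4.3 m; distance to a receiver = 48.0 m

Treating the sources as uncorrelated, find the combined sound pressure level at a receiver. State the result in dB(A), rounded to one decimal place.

Apply inverse-square spreading to bring every level to the receiver, then sum 10^(L/10).
air handling unit: 85.0 − 20·log₁₀(62.3/4.6) = 85.0 − 22.63 = 62.37 dB(A).
ultrasonic cleaner: 73.0 − 20·log₁₀(12.7/3.8) = 73.0 − 10.48 = 62.52 dB(A).
grinder: 90.9 − 20·log₁₀(67.9/4.9) = 90.9 − 22.83 = 68.07 dB(A).
conveyor drive: 80.1 − 20·log₁₀(48.0/4.3) = 80.1 − 20.96 = 59.14 dB(A).
Σ 10^(L/10) = 1.074e+07 → L_total = 10·log₁₀(1.074e+07) = 70.31 dB(A).

70.3 dB(A)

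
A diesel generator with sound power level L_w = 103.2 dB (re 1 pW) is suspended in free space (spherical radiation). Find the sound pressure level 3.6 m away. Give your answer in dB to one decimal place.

81.1 dB

Free-field spherical radiation: L_p = L_w − 10·log₁₀(4π·r²), r = 3.6 m.
4π·r² = 162.9 m², 10·log₁₀ of that is 22.118 dB.
L_p = 103.2 − 22.118 = 81.08 dB.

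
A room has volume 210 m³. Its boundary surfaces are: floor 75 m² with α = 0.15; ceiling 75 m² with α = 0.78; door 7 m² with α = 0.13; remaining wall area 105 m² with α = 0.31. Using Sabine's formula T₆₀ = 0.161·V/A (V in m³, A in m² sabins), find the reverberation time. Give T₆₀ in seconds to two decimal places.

0.33 s

Total absorption A = 75·0.15 + 75·0.78 + 7·0.13 + 105·0.31 = 103.21 m² sabins.
T₆₀ = 0.161·V/A = 0.161·210/103.21 = 0.328 s.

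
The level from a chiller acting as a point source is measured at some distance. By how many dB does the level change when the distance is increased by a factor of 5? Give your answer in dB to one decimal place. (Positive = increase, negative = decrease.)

Point-source spreading: ΔL = −20·log₁₀(r₂/r₁).
ΔL = −20·log₁₀(5) = -13.98 dB.

-14.0 dB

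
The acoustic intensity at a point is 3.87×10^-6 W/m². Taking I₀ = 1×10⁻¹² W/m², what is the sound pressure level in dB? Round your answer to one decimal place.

65.9 dB

I/I₀ = 3.87×10^-6/10⁻¹² = 3.87×10^6, and L = 10·log₁₀(I/I₀).
L = 10·(0.5877 + 6) = 65.88 dB.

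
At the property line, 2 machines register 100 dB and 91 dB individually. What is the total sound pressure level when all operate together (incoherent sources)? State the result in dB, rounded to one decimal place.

100.5 dB

For uncorrelated sources the intensities add, so convert each level to linear form, sum, and take 10·log₁₀ of the total.
Σ 10^(L/10) = 10^(100/10) + 10^(91/10) = 1.126e+10.
L_total = 10·log₁₀(1.126e+10) = 100.51 dB.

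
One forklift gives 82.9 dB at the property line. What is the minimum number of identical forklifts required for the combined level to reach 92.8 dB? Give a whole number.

10

N identical sources give L₁ + 10·log₁₀ N, so require 10·log₁₀ N ≥ 92.8 − 82.9 = 9.9 dB.
N ≥ 10^(9.9/10) = 9.772, so N = 10.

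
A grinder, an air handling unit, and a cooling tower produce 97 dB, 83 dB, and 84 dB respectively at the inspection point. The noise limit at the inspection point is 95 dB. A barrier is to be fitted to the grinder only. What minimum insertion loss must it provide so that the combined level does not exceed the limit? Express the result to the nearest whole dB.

3 dB

Fixed contribution from the other sources: Σ 10^(L/10) = 10^(83/10) + 10^(84/10) = 4.507e+08 (86.54 dB).
To meet 95 dB overall, the treated grinder may contribute at most 10^(95/10) − 4.507e+08 = 2.712e+09, i.e. 94.33 dB.
So the grinder must be reduced from 97 to 94.33 dB: IL = 2.67 dB.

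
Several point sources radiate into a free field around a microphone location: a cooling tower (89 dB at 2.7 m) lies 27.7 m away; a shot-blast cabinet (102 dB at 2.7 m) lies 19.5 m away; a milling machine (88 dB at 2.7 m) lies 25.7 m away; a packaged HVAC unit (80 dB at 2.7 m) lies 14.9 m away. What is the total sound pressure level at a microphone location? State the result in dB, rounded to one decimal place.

Propagate each source to the receiver with L = L_ref − 20·log₁₀(r/r_ref), then add intensities.
cooling tower: 89 − 20·log₁₀(27.7/2.7) = 89 − 20.22 = 68.78 dB.
shot-blast cabinet: 102 − 20·log₁₀(19.5/2.7) = 102 − 17.17 = 84.83 dB.
milling machine: 88 − 20·log₁₀(25.7/2.7) = 88 − 19.57 = 68.43 dB.
packaged HVAC unit: 80 − 20·log₁₀(14.9/2.7) = 80 − 14.84 = 65.16 dB.
Σ 10^(L/10) = 3.216e+08 → L_total = 10·log₁₀(3.216e+08) = 85.07 dB.

85.1 dB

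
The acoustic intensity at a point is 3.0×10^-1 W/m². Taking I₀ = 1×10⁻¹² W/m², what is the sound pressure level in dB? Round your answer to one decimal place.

I/I₀ = 3.0×10^-1/10⁻¹² = 3.0×10^11, and L = 10·log₁₀(I/I₀).
L = 10·(0.4771 + 11) = 114.77 dB.

114.8 dB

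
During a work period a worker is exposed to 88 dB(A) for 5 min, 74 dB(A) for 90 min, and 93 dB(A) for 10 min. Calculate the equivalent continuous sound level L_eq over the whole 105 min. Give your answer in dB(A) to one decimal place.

83.8 dB(A)

Weight each interval's intensity by its duration and average over T = 105 min:
Σ tᵢ·10^(Lᵢ/10) = 5·10^(88/10) + 90·10^(74/10) + 10·10^(93/10) = 2.537e+10.
L_eq = 10·log₁₀(2.537e+10/105) = 83.83 dB(A).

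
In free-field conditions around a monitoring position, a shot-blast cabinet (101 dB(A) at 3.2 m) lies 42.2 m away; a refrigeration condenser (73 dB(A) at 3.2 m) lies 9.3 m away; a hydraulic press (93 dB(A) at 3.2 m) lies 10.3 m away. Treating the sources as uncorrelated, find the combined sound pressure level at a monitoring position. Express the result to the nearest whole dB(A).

Apply inverse-square spreading to bring every level to the receiver, then sum 10^(L/10).
shot-blast cabinet: 101 − 20·log₁₀(42.2/3.2) = 101 − 22.40 = 78.60 dB(A).
refrigeration condenser: 73 − 20·log₁₀(9.3/3.2) = 73 − 9.27 = 63.73 dB(A).
hydraulic press: 93 − 20·log₁₀(10.3/3.2) = 93 − 10.15 = 82.85 dB(A).
Σ 10^(L/10) = 2.673e+08 → L_total = 10·log₁₀(2.673e+08) = 84.27 dB(A).

84 dB(A)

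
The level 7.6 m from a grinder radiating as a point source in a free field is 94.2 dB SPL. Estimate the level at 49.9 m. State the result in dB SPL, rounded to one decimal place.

Point-source attenuation: ΔL = 20·log₁₀(r₂/r₁) = 20·log₁₀(49.9/7.6) = 16.346 dB.
L₂ = 94.2 − 20·log₁₀(49.9/7.6) = 94.2 − 16.346 = 77.85 dB SPL.

77.9 dB SPL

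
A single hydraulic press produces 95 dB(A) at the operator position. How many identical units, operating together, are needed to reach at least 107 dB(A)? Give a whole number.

16

N identical sources give L₁ + 10·log₁₀ N, so require 10·log₁₀ N ≥ 107 − 95 = 12.0 dB.
N ≥ 10^(12.0/10) = 15.849, so N = 16.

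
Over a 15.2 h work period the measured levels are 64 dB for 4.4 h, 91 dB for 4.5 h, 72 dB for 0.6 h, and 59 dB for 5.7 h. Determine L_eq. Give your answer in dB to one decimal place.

The energy average is taken in the linear domain: L_eq = 10·log₁₀[(Σ tᵢ·10^(Lᵢ/10))/T], T = 15.2 h.
Σ tᵢ·10^(Lᵢ/10) = 4.4·10^(64/10) + 4.5·10^(91/10) + 0.6·10^(72/10) + 5.7·10^(59/10) = 5.690e+09.
L_eq = 10·log₁₀(5.690e+09/15.2) = 85.73 dB.

85.7 dB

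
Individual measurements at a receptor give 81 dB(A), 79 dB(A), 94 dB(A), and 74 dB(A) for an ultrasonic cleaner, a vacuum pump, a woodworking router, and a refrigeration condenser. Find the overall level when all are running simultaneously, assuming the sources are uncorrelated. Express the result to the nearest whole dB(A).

94 dB(A)

For uncorrelated sources the intensities add, so convert each level to linear form, sum, and take 10·log₁₀ of the total.
Σ 10^(L/10) = 10^(81/10) + 10^(79/10) + 10^(94/10) + 10^(74/10) = 2.742e+09.
L_total = 10·log₁₀(2.742e+09) = 94.38 dB(A).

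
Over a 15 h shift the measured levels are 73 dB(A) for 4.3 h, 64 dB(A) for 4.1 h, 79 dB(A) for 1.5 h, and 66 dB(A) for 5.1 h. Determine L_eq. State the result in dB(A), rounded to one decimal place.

72.0 dB(A)

L_eq = 10·log₁₀[(1/T)·Σ tᵢ·10^(Lᵢ/10)] with T = 15 h.
Σ tᵢ·10^(Lᵢ/10) = 4.3·10^(73/10) + 4.1·10^(64/10) + 1.5·10^(79/10) + 5.1·10^(66/10) = 2.355e+08.
L_eq = 10·log₁₀(2.355e+08/15) = 71.96 dB(A).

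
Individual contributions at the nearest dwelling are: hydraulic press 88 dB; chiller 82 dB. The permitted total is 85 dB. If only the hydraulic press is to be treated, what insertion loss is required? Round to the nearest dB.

The untreated sources together contribute 10^(82/10) = 1.585e+08, i.e. 82.00 dB.
To meet 85 dB overall, the treated hydraulic press may contribute at most 10^(85/10) − 1.585e+08 = 1.577e+08, i.e. 81.98 dB.
Required insertion loss = 88 − 81.98 = 6.02 dB.

6 dB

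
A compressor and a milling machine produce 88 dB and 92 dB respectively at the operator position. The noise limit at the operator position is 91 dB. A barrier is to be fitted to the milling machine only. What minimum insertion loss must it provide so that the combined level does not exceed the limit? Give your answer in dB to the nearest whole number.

4 dB

The untreated sources together contribute 10^(88/10) = 6.310e+08, i.e. 88.00 dB.
To meet 91 dB overall, the treated milling machine may contribute at most 10^(91/10) − 6.310e+08 = 6.280e+08, i.e. 87.98 dB.
Required insertion loss = 92 − 87.98 = 4.02 dB.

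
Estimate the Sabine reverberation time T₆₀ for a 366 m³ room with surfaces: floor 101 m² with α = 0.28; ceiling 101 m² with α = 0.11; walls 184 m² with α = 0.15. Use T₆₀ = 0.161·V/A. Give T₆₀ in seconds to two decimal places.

Summing Sᵢαᵢ: 101·0.28 + 101·0.11 + 184·0.15 = 66.99 m².
T₆₀ = 0.161·V/A = 0.161·366/66.99 = 0.880 s.

0.88 s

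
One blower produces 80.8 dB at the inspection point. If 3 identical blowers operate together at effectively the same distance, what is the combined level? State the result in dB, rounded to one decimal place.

85.6 dB

With 3 equal, uncorrelated contributions the intensity is 3× that of one unit, giving a rise of 10·log₁₀ 3.
L_total = 80.8 + 10·log₁₀(3) = 80.8 + 4.771 = 85.57 dB.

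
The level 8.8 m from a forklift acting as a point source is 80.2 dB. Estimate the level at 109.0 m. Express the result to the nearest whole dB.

58 dB

Spherical spreading from a point source gives a 20·log₁₀(r₂/r₁) drop.
L₂ = 80.2 − 20·log₁₀(109.0/8.8) = 80.2 − 21.859 = 58.34 dB.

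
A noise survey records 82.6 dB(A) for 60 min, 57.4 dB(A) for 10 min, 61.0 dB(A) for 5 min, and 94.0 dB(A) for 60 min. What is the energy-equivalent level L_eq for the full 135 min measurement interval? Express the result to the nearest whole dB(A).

91 dB(A)

L_eq = 10·log₁₀[(1/T)·Σ tᵢ·10^(Lᵢ/10)] with T = 135 min.
Σ tᵢ·10^(Lᵢ/10) = 60·10^(82.6/10) + 10·10^(57.4/10) + 5·10^(61.0/10) + 60·10^(94.0/10) = 1.616e+11.
L_eq = 10·log₁₀(1.616e+11/135) = 90.78 dB(A).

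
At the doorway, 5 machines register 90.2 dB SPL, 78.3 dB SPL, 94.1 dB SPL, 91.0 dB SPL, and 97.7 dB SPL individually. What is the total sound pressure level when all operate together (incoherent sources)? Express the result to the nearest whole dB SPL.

Incoherent sources combine by intensity addition: L_total = 10·log₁₀(Σ 10^(L_i/10)).
Σ 10^(L/10) = 10^(90.2/10) + 10^(78.3/10) + 10^(94.1/10) + 10^(91.0/10) + 10^(97.7/10) = 1.083e+10.
L_total = 10·log₁₀(1.083e+10) = 100.35 dB SPL.

100 dB SPL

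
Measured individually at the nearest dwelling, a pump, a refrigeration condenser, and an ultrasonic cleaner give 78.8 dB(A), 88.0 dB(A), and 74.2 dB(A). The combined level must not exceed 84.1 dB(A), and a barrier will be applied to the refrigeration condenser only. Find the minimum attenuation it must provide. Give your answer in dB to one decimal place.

6.1 dB

The untreated sources together contribute 10^(78.8/10) + 10^(74.2/10) = 1.022e+08, i.e. 80.09 dB(A).
The limit corresponds to 10^(84.1/10) = 2.570e+08; subtracting the fixed part leaves 1.549e+08 for the refrigeration condenser, i.e. 81.90 dB(A).
So the refrigeration condenser must be reduced from 88.0 to 81.90 dB(A): IL = 6.10 dB.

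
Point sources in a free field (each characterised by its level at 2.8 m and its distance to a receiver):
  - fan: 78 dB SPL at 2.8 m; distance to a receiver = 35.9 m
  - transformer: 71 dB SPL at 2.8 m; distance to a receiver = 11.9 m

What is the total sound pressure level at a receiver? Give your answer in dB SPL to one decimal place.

Apply inverse-square spreading to bring every level to the receiver, then sum 10^(L/10).
fan: 78 − 20·log₁₀(35.9/2.8) = 78 − 22.16 = 55.84 dB SPL.
transformer: 71 − 20·log₁₀(11.9/2.8) = 71 − 12.57 = 58.43 dB SPL.
Σ 10^(L/10) = 1.081e+06 → L_total = 10·log₁₀(1.081e+06) = 60.34 dB SPL.

60.3 dB SPL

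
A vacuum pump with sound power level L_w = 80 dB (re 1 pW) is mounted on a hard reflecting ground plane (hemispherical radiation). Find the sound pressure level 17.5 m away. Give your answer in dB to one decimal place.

47.2 dB

The power spreads over a hemisphere of area 2π·r², so L_p = L_w − 10·log₁₀(2π·r²).
2π·r² = 1924 m², 10·log₁₀ of that is 32.843 dB.
L_p = 80 − 32.843 = 47.16 dB.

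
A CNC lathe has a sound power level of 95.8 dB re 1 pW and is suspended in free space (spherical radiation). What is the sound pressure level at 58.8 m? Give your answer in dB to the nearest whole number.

49 dB

L_p = L_w − 10·log₁₀(4π·r²) with r = 58.8 m.
4π·r² = 4.345e+04 m², 10·log₁₀ of that is 46.380 dB.
L_p = 95.8 − 46.380 = 49.42 dB.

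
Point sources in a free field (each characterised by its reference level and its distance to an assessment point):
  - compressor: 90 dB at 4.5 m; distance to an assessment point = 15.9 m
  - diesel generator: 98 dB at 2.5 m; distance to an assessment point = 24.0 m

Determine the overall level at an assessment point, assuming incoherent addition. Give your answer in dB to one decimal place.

81.7 dB

Apply inverse-square spreading to bring every level to the receiver, then sum 10^(L/10).
compressor: 90 − 20·log₁₀(15.9/4.5) = 90 − 10.96 = 79.04 dB.
diesel generator: 98 − 20·log₁₀(24.0/2.5) = 98 − 19.65 = 78.35 dB.
Σ 10^(L/10) = 1.486e+08 → L_total = 10·log₁₀(1.486e+08) = 81.72 dB.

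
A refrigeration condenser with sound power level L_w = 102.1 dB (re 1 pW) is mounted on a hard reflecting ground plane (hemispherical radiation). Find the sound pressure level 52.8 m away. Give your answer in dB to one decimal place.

59.7 dB

The power spreads over a hemisphere of area 2π·r², so L_p = L_w − 10·log₁₀(2π·r²).
2π·r² = 1.752e+04 m², 10·log₁₀ of that is 42.434 dB.
L_p = 102.1 − 42.434 = 59.67 dB.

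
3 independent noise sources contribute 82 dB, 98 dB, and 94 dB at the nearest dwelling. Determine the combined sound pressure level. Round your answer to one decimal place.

Incoherent sources combine by intensity addition: L_total = 10·log₁₀(Σ 10^(L_i/10)).
Σ 10^(L/10) = 10^(82/10) + 10^(98/10) + 10^(94/10) = 8.980e+09.
L_total = 10·log₁₀(8.980e+09) = 99.53 dB.

99.5 dB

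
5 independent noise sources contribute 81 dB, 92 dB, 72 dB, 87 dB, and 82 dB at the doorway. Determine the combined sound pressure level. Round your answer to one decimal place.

93.8 dB

For uncorrelated sources the intensities add, so convert each level to linear form, sum, and take 10·log₁₀ of the total.
Σ 10^(L/10) = 10^(81/10) + 10^(92/10) + 10^(72/10) + 10^(87/10) + 10^(82/10) = 2.386e+09.
L_total = 10·log₁₀(2.386e+09) = 93.78 dB.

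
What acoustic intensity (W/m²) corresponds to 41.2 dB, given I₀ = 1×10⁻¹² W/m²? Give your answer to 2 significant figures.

I/I₀ = 10^(41.2/10) = 1.318e+04, so I = 1.318e+04 × 10⁻¹² W/m².

1.3e-08 W/m²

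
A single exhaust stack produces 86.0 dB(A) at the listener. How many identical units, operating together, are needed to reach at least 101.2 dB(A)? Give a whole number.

34

The shortfall is 101.2 − 86.0 = 15.2 dB, and N units add 10·log₁₀ N, so need 10·log₁₀ N ≥ 15.2.
N ≥ 10^(15.2/10) = 33.113, so N = 34.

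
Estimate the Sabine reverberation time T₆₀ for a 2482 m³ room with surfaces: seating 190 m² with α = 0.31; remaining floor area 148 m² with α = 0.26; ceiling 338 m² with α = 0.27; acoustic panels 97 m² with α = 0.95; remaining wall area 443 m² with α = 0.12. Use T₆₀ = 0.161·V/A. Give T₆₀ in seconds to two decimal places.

Summing Sᵢαᵢ: 190·0.31 + 148·0.26 + 338·0.27 + 97·0.95 + 443·0.12 = 333.95 m².
T₆₀ = 0.161·V/A = 0.161·2482/333.95 = 1.197 s.

1.20 s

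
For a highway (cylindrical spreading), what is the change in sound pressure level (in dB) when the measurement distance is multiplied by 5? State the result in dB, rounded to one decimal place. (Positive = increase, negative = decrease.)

-7.0 dB

With cylindrical spreading the level changes by −10·log₁₀(r₂/r₁).
ΔL = −10·log₁₀(5) = -6.99 dB.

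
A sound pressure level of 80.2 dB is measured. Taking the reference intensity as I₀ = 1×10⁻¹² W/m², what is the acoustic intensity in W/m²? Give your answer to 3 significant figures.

L = 10·log₁₀(I/I₀) ⇒ I = I₀·10^(L/10) = 10⁻¹² × 10^8.02.

0.000105 W/m²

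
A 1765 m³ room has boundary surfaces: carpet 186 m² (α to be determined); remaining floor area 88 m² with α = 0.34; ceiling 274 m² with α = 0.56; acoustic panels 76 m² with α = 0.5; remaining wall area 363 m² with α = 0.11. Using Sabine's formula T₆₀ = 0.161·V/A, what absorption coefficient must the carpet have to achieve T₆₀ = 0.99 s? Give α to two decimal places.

0.14

From T₆₀ = 0.161·V/A, the target T₆₀ = 0.99 s needs A = 0.161·1765/0.99 = 287.04 m².
Absorption from the other surfaces = 88·0.34 + 274·0.56 + 76·0.5 + 363·0.11 = 261.29 m², so the carpet must supply 25.75 m² over 186 m².
α = 25.75/186 = 0.138.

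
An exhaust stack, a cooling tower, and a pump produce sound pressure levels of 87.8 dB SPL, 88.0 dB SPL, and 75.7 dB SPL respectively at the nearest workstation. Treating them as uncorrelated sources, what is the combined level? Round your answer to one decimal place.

For uncorrelated sources the intensities add, so convert each level to linear form, sum, and take 10·log₁₀ of the total.
Σ 10^(L/10) = 10^(87.8/10) + 10^(88.0/10) + 10^(75.7/10) = 1.271e+09.
L_total = 10·log₁₀(1.271e+09) = 91.04 dB SPL.

91.0 dB SPL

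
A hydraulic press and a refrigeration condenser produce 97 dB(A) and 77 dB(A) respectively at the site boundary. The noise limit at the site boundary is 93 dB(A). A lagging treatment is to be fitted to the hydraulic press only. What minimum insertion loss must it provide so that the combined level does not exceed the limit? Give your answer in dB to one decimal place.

Everything except the hydraulic press sums to 10^(77/10) = 5.012e+07 in linear terms, 77.00 dB(A).
The limit corresponds to 10^(93/10) = 1.995e+09; subtracting the fixed part leaves 1.945e+09 for the hydraulic press, i.e. 92.89 dB(A).
So the hydraulic press must be reduced from 97 to 92.89 dB(A): IL = 4.11 dB.

4.1 dB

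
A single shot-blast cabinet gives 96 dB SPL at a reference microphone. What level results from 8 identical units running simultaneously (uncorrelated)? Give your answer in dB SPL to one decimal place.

105.0 dB SPL

L_total = L₁ + 10·log₁₀ N for N identical incoherent sources.
L_total = 96 + 10·log₁₀(8) = 96 + 9.031 = 105.03 dB SPL.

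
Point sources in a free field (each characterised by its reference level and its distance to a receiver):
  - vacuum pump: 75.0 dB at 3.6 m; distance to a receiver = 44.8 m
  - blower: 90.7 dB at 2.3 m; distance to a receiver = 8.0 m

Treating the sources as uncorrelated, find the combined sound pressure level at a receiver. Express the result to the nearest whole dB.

80 dB

First find each source's level at the receiver (point-source: −20·log₁₀(r/r_ref)), then combine on an intensity basis.
vacuum pump: 75.0 − 20·log₁₀(44.8/3.6) = 75.0 − 21.90 = 53.10 dB.
blower: 90.7 − 20·log₁₀(8.0/2.3) = 90.7 − 10.83 = 79.87 dB.
Σ 10^(L/10) = 9.732e+07 → L_total = 10·log₁₀(9.732e+07) = 79.88 dB.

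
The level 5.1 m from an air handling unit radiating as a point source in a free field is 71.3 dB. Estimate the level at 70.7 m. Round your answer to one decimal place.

48.5 dB

For a point source, L₂ = L₁ − 20·log₁₀(r₂/r₁).
L₂ = 71.3 − 20·log₁₀(70.7/5.1) = 71.3 − 22.837 = 48.46 dB.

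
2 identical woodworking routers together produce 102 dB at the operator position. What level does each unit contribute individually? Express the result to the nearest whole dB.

99 dB

Dividing the total intensity by 2 lowers the level by 10·log₁₀ 2 = 3.010 dB: L₁ = 102 − 3.010.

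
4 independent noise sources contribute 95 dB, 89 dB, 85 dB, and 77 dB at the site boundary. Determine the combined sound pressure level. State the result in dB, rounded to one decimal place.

96.4 dB

Incoherent sources combine by intensity addition: L_total = 10·log₁₀(Σ 10^(L_i/10)).
Σ 10^(L/10) = 10^(95/10) + 10^(89/10) + 10^(85/10) + 10^(77/10) = 4.323e+09.
L_total = 10·log₁₀(4.323e+09) = 96.36 dB.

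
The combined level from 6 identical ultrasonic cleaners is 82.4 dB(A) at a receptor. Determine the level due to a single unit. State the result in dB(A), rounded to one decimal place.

74.6 dB(A)

Dividing the total intensity by 6 lowers the level by 10·log₁₀ 6 = 7.782 dB: L₁ = 82.4 − 7.782.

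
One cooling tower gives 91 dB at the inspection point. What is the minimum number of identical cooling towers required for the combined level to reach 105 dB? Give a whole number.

N identical sources give L₁ + 10·log₁₀ N, so require 10·log₁₀ N ≥ 105 − 91 = 14.0 dB.
N ≥ 10^(14.0/10) = 25.119, so N = 26.

26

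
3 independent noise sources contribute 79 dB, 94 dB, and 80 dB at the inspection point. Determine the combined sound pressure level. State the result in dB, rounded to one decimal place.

For uncorrelated sources the intensities add, so convert each level to linear form, sum, and take 10·log₁₀ of the total.
Σ 10^(L/10) = 10^(79/10) + 10^(94/10) + 10^(80/10) = 2.691e+09.
L_total = 10·log₁₀(2.691e+09) = 94.30 dB.

94.3 dB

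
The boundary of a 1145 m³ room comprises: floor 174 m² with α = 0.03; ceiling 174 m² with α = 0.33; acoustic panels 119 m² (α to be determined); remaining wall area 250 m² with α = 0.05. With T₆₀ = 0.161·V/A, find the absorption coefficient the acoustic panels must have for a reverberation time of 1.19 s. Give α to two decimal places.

From T₆₀ = 0.161·V/A, the target T₆₀ = 1.19 s needs A = 0.161·1145/1.19 = 154.91 m².
Absorption from the other surfaces = 174·0.03 + 174·0.33 + 250·0.05 = 75.14 m², so the acoustic panels must supply 79.77 m² over 119 m².
α = 79.77/119 = 0.670.

0.67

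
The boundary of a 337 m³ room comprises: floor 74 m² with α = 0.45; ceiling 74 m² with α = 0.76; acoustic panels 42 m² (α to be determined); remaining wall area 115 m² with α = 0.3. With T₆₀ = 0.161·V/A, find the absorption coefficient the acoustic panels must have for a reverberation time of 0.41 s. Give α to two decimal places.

0.20

Required total absorption A = 0.161·337/0.41 = 132.33 m².
Absorption from the other surfaces = 74·0.45 + 74·0.76 + 115·0.3 = 124.04 m², so the acoustic panels must supply 8.29 m² over 42 m².
α = 8.29/42 = 0.197.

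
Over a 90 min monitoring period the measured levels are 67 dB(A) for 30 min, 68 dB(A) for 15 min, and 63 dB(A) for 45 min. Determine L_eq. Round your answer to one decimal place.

The energy average is taken in the linear domain: L_eq = 10·log₁₀[(Σ tᵢ·10^(Lᵢ/10))/T], T = 90 min.
Σ tᵢ·10^(Lᵢ/10) = 30·10^(67/10) + 15·10^(68/10) + 45·10^(63/10) = 3.348e+08.
L_eq = 10·log₁₀(3.348e+08/90) = 65.71 dB(A).

65.7 dB(A)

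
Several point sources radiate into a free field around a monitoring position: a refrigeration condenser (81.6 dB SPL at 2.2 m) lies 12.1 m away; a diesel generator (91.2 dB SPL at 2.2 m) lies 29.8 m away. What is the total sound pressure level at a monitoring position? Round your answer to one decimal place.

Propagate each source to the receiver with L = L_ref − 20·log₁₀(r/r_ref), then add intensities.
refrigeration condenser: 81.6 − 20·log₁₀(12.1/2.2) = 81.6 − 14.81 = 66.79 dB SPL.
diesel generator: 91.2 − 20·log₁₀(29.8/2.2) = 91.2 − 22.64 = 68.56 dB SPL.
Σ 10^(L/10) = 1.196e+07 → L_total = 10·log₁₀(1.196e+07) = 70.78 dB SPL.

70.8 dB SPL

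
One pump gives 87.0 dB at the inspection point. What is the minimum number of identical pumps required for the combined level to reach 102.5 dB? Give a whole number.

36

N identical sources give L₁ + 10·log₁₀ N, so require 10·log₁₀ N ≥ 102.5 − 87.0 = 15.5 dB.
N ≥ 10^(15.5/10) = 35.481, so N = 36.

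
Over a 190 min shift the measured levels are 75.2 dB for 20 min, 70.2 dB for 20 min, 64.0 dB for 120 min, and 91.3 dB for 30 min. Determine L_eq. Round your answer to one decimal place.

83.4 dB

Weight each interval's intensity by its duration and average over T = 190 min:
Σ tᵢ·10^(Lᵢ/10) = 20·10^(75.2/10) + 20·10^(70.2/10) + 120·10^(64.0/10) + 30·10^(91.3/10) = 4.164e+10.
L_eq = 10·log₁₀(4.164e+10/190) = 83.41 dB.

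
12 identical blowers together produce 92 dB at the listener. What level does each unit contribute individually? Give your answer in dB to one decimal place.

81.2 dB

Dividing the total intensity by 12 lowers the level by 10·log₁₀ 12 = 10.792 dB: L₁ = 92 − 10.792.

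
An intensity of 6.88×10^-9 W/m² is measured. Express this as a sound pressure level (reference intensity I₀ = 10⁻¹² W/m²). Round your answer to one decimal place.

38.4 dB

Dividing by I₀ shifts the exponent by 12: I/I₀ = 6.88×10^3.
L = 10·(0.8376 + 3) = 38.38 dB.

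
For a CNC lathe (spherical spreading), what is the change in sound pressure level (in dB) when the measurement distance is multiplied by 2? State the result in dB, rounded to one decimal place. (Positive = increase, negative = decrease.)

Point-source spreading: ΔL = −20·log₁₀(r₂/r₁).
ΔL = −20·log₁₀(2) = -6.02 dB.

-6.0 dB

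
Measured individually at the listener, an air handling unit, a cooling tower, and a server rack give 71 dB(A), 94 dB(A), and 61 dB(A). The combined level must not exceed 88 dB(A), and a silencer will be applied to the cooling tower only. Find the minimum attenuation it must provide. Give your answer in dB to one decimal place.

6.1 dB

Everything except the cooling tower sums to 10^(71/10) + 10^(61/10) = 1.385e+07 in linear terms, 71.41 dB(A).
To meet 88 dB(A) overall, the treated cooling tower may contribute at most 10^(88/10) − 1.385e+07 = 6.171e+08, i.e. 87.90 dB(A).
So the cooling tower must be reduced from 94 to 87.90 dB(A): IL = 6.10 dB.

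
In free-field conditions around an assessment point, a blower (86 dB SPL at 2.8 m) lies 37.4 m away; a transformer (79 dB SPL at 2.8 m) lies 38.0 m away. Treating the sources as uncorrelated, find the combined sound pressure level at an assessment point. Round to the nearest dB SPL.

64 dB SPL

First find each source's level at the receiver (point-source: −20·log₁₀(r/r_ref)), then combine on an intensity basis.
blower: 86 − 20·log₁₀(37.4/2.8) = 86 − 22.51 = 63.49 dB SPL.
transformer: 79 − 20·log₁₀(38.0/2.8) = 79 − 22.65 = 56.35 dB SPL.
Σ 10^(L/10) = 2.663e+06 → L_total = 10·log₁₀(2.663e+06) = 64.25 dB SPL.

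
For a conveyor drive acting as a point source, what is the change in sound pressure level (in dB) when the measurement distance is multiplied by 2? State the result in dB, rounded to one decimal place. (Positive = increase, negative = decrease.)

Point-source spreading: ΔL = −20·log₁₀(r₂/r₁).
ΔL = −20·log₁₀(2) = -6.02 dB.

-6.0 dB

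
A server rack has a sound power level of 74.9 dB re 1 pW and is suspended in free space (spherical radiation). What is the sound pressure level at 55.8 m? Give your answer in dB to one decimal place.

The power spreads over a sphere of area 4π·r², so L_p = L_w − 10·log₁₀(4π·r²).
4π·r² = 3.913e+04 m², 10·log₁₀ of that is 45.925 dB.
L_p = 74.9 − 45.925 = 28.98 dB.

29.0 dB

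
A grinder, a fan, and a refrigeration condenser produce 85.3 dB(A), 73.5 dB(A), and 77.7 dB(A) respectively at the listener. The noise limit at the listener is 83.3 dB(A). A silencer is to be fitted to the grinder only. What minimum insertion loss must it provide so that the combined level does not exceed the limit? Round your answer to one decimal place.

4.1 dB

The untreated sources together contribute 10^(73.5/10) + 10^(77.7/10) = 8.127e+07, i.e. 79.10 dB(A).
To meet 83.3 dB(A) overall, the treated grinder may contribute at most 10^(83.3/10) − 8.127e+07 = 1.325e+08, i.e. 81.22 dB(A).
Required insertion loss = 85.3 − 81.22 = 4.08 dB.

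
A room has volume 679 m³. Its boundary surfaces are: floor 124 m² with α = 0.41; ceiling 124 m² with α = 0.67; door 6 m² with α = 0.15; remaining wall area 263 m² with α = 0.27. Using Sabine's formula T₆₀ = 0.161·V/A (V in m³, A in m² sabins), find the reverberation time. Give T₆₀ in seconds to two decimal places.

0.53 s

Total absorption A = 124·0.41 + 124·0.67 + 6·0.15 + 263·0.27 = 205.83 m² sabins.
T₆₀ = 0.161 × 679 / 205.83 = 0.531 s.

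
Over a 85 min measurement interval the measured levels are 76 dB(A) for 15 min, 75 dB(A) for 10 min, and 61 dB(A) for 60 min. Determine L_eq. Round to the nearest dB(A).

Weight each interval's intensity by its duration and average over T = 85 min:
Σ tᵢ·10^(Lᵢ/10) = 15·10^(76/10) + 10·10^(75/10) + 60·10^(61/10) = 9.889e+08.
L_eq = 10·log₁₀(9.889e+08/85) = 70.66 dB(A).

71 dB(A)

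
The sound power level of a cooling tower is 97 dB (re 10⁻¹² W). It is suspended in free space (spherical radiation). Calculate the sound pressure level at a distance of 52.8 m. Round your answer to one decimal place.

51.6 dB

The power spreads over a sphere of area 4π·r², so L_p = L_w − 10·log₁₀(4π·r²).
4π·r² = 3.503e+04 m², 10·log₁₀ of that is 45.445 dB.
L_p = 97 − 45.445 = 51.56 dB.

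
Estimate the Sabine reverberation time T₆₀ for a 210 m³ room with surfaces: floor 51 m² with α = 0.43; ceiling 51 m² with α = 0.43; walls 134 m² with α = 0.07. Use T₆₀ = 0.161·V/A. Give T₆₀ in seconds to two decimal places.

A = Σ Sᵢαᵢ = 51·0.43 + 51·0.43 + 134·0.07 = 53.24 m².
T₆₀ = 0.161 × 210 / 53.24 = 0.635 s.

0.64 s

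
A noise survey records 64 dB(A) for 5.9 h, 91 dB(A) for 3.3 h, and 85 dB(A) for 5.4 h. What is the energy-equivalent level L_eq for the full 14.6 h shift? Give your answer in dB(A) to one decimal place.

Weight each interval's intensity by its duration and average over T = 14.6 h:
Σ tᵢ·10^(Lᵢ/10) = 5.9·10^(64/10) + 3.3·10^(91/10) + 5.4·10^(85/10) = 5.877e+09.
L_eq = 10·log₁₀(5.877e+09/14.6) = 86.05 dB(A).

86.0 dB(A)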